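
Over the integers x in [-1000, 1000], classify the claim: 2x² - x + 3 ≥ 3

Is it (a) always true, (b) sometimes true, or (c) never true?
Over all integers in [-1000, 1000], LHS − RHS is smallest at x = 0, where it equals 0:
x = 0: LHS = 2·0² - 0 + 3 = 3; 3 ≥ 3 — holds
At the ends of the range:
x = -1000: LHS = 2·(-1000)² - (-1000) + 3 = 2001003; 2001003 ≥ 3 — holds
x = 1000: LHS = 2·1000² - 1000 + 3 = 1999003; 1999003 ≥ 3 — holds
Hence LHS − RHS is never negative, i.e. LHS ≥ RHS throughout, so the relation holds for every integer in [-1000, 1000].

No counterexample exists.

Answer: Always true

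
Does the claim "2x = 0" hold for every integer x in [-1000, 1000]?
The claim fails at x = 1:
x = 1: LHS = 2·1 = 2; 2 = 0 — FAILS

Because a single integer refutes it, the statement is false.

Answer: False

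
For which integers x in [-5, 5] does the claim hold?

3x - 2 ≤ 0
Holds for: {-5, -4, -3, -2, -1, 0}
Fails for: {1, 2, 3, 4, 5}

Answer: {-5, -4, -3, -2, -1, 0}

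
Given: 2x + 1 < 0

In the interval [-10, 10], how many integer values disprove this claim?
Counterexamples in [-10, 10]: {0, 1, 2, 3, 4, 5, 6, 7, 8, 9, 10}.

Counting them gives 11 values.

Answer: 11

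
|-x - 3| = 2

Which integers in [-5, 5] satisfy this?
Holds for: {-5, -1}
Fails for: {-4, -3, -2, 0, 1, 2, 3, 4, 5}

Answer: {-5, -1}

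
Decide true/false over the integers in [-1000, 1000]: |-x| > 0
The claim fails at x = 0:
x = 0: LHS = |-0| = |0| = 0; 0 > 0 — FAILS

Because a single integer refutes it, the statement is false.

Answer: False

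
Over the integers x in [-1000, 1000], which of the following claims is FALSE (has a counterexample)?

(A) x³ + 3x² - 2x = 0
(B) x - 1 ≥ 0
(A) x = 1: LHS = 1³ + 3·1² - 2·1 = 2; 2 = 0 — FAILS
(B) x = 0: LHS = 0 - 1 = -1; -1 ≥ 0 — FAILS

Answer: Both A and B are false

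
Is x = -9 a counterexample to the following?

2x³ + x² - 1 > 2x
Substitute x = -9 into the relation:
x = -9: LHS = 2·(-9)³ + (-9)² - 1 = -1378, RHS = 2·(-9) = -18; -1378 > -18 — FAILS

Since the claim fails at x = -9, this value is a counterexample.

Answer: Yes, x = -9 is a counterexample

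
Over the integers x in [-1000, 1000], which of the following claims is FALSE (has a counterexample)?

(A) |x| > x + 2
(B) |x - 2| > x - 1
(A) x = 0: LHS = |0| = 0, RHS = 0 + 2 = 2; 0 > 2 — FAILS
(B) x = 2: LHS = |2 - 2| = |0| = 0, RHS = 2 - 1 = 1; 0 > 1 — FAILS

Answer: Both A and B are false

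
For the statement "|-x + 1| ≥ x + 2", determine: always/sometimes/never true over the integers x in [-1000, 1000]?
Holds at x = -1: LHS = |-(-1) + 1| = |2| = 2, RHS = (-1) + 2 = 1; 2 ≥ 1 — holds
Fails at x = 0: LHS = |-0 + 1| = |1| = 1, RHS = 0 + 2 = 2; 1 ≥ 2 — FAILS
It is satisfied by some integers in the range but not all.

Answer: Sometimes true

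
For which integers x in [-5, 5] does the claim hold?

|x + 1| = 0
Holds for: {-1}
Fails for: {-5, -4, -3, -2, 0, 1, 2, 3, 4, 5}

Answer: {-1}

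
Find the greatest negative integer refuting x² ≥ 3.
Testing negative integers from -1 downward:
x = -1: LHS = (-1)² = 1; 1 ≥ 3 — FAILS  ← closest negative counterexample to 0

Answer: x = -1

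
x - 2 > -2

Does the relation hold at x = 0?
x = 0: LHS = 0 - 2 = -2; -2 > -2 — FAILS

The relation fails at x = 0, so x = 0 is a counterexample.

Answer: No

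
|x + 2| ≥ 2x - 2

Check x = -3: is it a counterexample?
Substitute x = -3 into the relation:
x = -3: LHS = |(-3) + 2| = |-1| = 1, RHS = 2·(-3) - 2 = -8; 1 ≥ -8 — holds

The claim holds here, so x = -3 is not a counterexample. (A counterexample exists elsewhere, e.g. x = 5.)

Answer: No, x = -3 is not a counterexample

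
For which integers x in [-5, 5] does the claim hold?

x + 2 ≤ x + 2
Over all integers in [-5, 5], LHS − RHS is largest at x = 0, where it equals 0:
x = 0: LHS = 0 + 2 = 2, RHS = 0 + 2 = 2; 2 ≤ 2 — holds
At the ends of the range:
x = -5: LHS = (-5) + 2 = -3, RHS = (-5) + 2 = -3; -3 ≤ -3 — holds
x = 5: LHS = 5 + 2 = 7, RHS = 5 + 2 = 7; 7 ≤ 7 — holds
Hence LHS − RHS is never positive, i.e. LHS ≤ RHS throughout, so the relation holds for every integer in [-5, 5].

Answer: All integers in [-5, 5]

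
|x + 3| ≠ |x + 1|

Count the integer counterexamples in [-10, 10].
Counterexamples in [-10, 10]: {-2}.

Counting them gives 1 values.

Answer: 1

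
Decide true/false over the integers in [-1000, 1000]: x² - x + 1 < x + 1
The claim fails at x = 0:
x = 0: LHS = 0² - 0 + 1 = 1, RHS = 0 + 1 = 1; 1 < 1 — FAILS

Because a single integer refutes it, the statement is false.

Answer: False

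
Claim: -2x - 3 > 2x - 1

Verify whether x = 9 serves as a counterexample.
Substitute x = 9 into the relation:
x = 9: LHS = -2·9 - 3 = -21, RHS = 2·9 - 1 = 17; -21 > 17 — FAILS

Since the claim fails at x = 9, this value is a counterexample.

Answer: Yes, x = 9 is a counterexample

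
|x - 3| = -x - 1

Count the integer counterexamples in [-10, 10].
Counterexamples in [-10, 10]: {-10, -9, -8, -7, -6, -5, -4, -3, -2, -1, 0, 1, 2, 3, 4, 5, 6, 7, 8, 9, 10}.

Counting them gives 21 values.

Answer: 21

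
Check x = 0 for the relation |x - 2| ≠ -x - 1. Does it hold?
x = 0: LHS = |0 - 2| = |-2| = 2, RHS = -0 - 1 = -1; 2 ≠ -1 — holds

The relation is satisfied at x = 0.

Answer: Yes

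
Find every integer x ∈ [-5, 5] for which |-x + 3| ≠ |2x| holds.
Holds for: {-5, -4, -2, -1, 0, 2, 3, 4, 5}
Fails for: {-3, 1}

Answer: {-5, -4, -2, -1, 0, 2, 3, 4, 5}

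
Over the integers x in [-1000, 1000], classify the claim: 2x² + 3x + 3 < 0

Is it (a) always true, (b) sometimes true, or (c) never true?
Over all integers in [-1000, 1000], LHS − RHS is smallest at x = -1, where it equals 2:
x = -1: LHS = 2·(-1)² + 3·(-1) + 3 = 2; 2 < 0 — FAILS
At the ends of the range:
x = -1000: LHS = 2·(-1000)² + 3·(-1000) + 3 = 1997003; 1997003 < 0 — FAILS
x = 1000: LHS = 2·1000² + 3·1000 + 3 = 2003003; 2003003 < 0 — FAILS
Hence LHS − RHS is never negative, i.e. LHS ≥ RHS throughout, so the claimed relation (<) fails for every integer in [-1000, 1000].

No integer in the range satisfies it.

Answer: Never true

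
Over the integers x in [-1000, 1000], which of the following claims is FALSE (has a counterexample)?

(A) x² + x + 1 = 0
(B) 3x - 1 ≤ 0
(A) x = 0: LHS = 0² + 0 + 1 = 1; 1 = 0 — FAILS
(B) x = 1: LHS = 3·1 - 1 = 2; 2 ≤ 0 — FAILS

Answer: Both A and B are false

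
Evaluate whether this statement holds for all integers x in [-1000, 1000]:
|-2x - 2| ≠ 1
Track d = LHS − RHS over the integers in [-1000, 1000]. Equality would need d = 0, but d changes sign only between consecutive integers, jumping over 0:
x = -2: LHS = |-2·(-2) - 2| = |2| = 2; 2 ≠ 1 — holds  (d = 1)
x = -1: LHS = |-2·(-1) - 2| = |0| = 0; 0 ≠ 1 — holds  (d = -1)
x = -1: LHS = |-2·(-1) - 2| = |0| = 0; 0 ≠ 1 — holds  (d = -1)
x = 0: LHS = |-2·0 - 2| = |-2| = 2; 2 ≠ 1 — holds  (d = 1)
Away from these crossings d keeps a constant sign, and checking every integer in [-1000, 1000] confirms d ≠ 0 throughout. Hence the two sides are never equal, so the relation holds for every integer in [-1000, 1000].

No counterexample exists.

Answer: True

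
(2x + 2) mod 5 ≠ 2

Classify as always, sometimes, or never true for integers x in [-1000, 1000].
Holds at x = 1: LHS = (2·1 + 2) mod 5 = 4 mod 5 = 4; 4 ≠ 2 — holds
Fails at x = 0: LHS = (2·0 + 2) mod 5 = 2 mod 5 = 2; 2 ≠ 2 — FAILS
It is satisfied by some integers in the range but not all.

Answer: Sometimes true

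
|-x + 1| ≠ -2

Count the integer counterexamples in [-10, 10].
An absolute value is never negative, so the left side is ≥ 0 for every x, while the right side is -2. Tightest case in [-10, 10] is x = 1:
x = 1: LHS = |-1 + 1| = |0| = 0; 0 ≠ -2 — holds
Hence LHS − RHS is never 0, i.e. the two sides are never equal, so the relation holds for every integer in [-10, 10].

No counterexample appears in that range.

Answer: 0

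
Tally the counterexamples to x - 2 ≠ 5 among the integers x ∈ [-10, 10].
Counterexamples in [-10, 10]: {7}.

Counting them gives 1 values.

Answer: 1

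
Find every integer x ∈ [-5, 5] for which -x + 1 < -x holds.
Over all integers in [-5, 5], LHS − RHS is smallest at x = 0, where it equals 1:
x = 0: LHS = -0 + 1 = 1, RHS = -0 = 0; 1 < 0 — FAILS
At the ends of the range:
x = -5: LHS = -(-5) + 1 = 6, RHS = -(-5) = 5; 6 < 5 — FAILS
x = 5: LHS = -5 + 1 = -4; -4 < -5 — FAILS
Hence LHS − RHS is never negative, i.e. LHS ≥ RHS throughout, so the claimed relation (<) fails for every integer in [-5, 5].

Answer: None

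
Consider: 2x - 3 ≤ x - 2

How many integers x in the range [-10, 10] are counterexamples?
Counterexamples in [-10, 10]: {2, 3, 4, 5, 6, 7, 8, 9, 10}.

Counting them gives 9 values.

Answer: 9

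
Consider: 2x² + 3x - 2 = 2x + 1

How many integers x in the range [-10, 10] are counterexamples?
Counterexamples in [-10, 10]: {-10, -9, -8, -7, -6, -5, -4, -3, -2, -1, 0, 2, 3, 4, 5, 6, 7, 8, 9, 10}.

Counting them gives 20 values.

Answer: 20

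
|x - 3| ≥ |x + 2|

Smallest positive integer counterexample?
Testing positive integers:
x = 1: LHS = |1 - 3| = |-2| = 2, RHS = |1 + 2| = |3| = 3; 2 ≥ 3 — FAILS  ← smallest positive counterexample

Answer: x = 1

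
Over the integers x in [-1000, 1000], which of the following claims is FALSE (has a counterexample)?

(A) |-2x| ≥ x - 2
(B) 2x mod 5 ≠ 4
(A) Over all integers in [-1000, 1000], LHS − RHS is smallest at x = 0, where it equals 2:
x = 0: LHS = |-2·0| = |0| = 0, RHS = 0 - 2 = -2; 0 ≥ -2 — holds
At the ends of the range:
x = -1000: LHS = |-2·(-1000)| = |2000| = 2000, RHS = (-1000) - 2 = -1002; 2000 ≥ -1002 — holds
x = 1000: LHS = |-2·1000| = |-2000| = 2000, RHS = 1000 - 2 = 998; 2000 ≥ 998 — holds
Hence LHS − RHS is never negative, i.e. LHS ≥ RHS throughout, so the relation holds for every integer in [-1000, 1000].

(B) x = 2: LHS = (2·2) mod 5 = 4 mod 5 = 4; 4 ≠ 4 — FAILS

Only (B) has a counterexample.

Answer: B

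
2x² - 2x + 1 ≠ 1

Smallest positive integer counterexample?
Testing positive integers:
x = 1: LHS = 2·1² - 2·1 + 1 = 1; 1 ≠ 1 — FAILS  ← smallest positive counterexample

Answer: x = 1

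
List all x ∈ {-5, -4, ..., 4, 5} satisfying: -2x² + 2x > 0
Over all integers in [-5, 5], LHS − RHS is largest at x = 0, where it equals 0:
x = 0: LHS = -2·0² + 2·0 = 0; 0 > 0 — FAILS
At the ends of the range:
x = -5: LHS = -2·(-5)² + 2·(-5) = -60; -60 > 0 — FAILS
x = 5: LHS = -2·5² + 2·5 = -40; -40 > 0 — FAILS
Hence LHS − RHS is never positive, i.e. LHS ≤ RHS throughout, so the claimed relation (>) fails for every integer in [-5, 5].

Answer: None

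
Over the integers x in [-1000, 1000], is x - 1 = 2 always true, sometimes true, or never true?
Holds at x = 3: LHS = 3 - 1 = 2; 2 = 2 — holds
Fails at x = 0: LHS = 0 - 1 = -1; -1 = 2 — FAILS
It is satisfied by some integers in the range but not all.

Answer: Sometimes true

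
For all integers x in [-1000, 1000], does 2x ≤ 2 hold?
The claim fails at x = 2:
x = 2: LHS = 2·2 = 4; 4 ≤ 2 — FAILS

Because a single integer refutes it, the statement is false.

Answer: False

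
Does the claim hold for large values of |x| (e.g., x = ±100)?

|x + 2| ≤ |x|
x = 100: LHS = |100 + 2| = |102| = 102, RHS = |100| = 100; 102 ≤ 100 — FAILS
x = -100: LHS = |(-100) + 2| = |-98| = 98, RHS = |-100| = 100; 98 ≤ 100 — holds

Answer: Partially: fails for x = 100, holds for x = -100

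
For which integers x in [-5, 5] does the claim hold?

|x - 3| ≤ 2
Holds for: {1, 2, 3, 4, 5}
Fails for: {-5, -4, -3, -2, -1, 0}

Answer: {1, 2, 3, 4, 5}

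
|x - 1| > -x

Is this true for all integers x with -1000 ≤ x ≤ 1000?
Over all integers in [-1000, 1000], LHS − RHS is smallest at x = 0, where it equals 1:
x = 0: LHS = |0 - 1| = |-1| = 1, RHS = -0 = 0; 1 > 0 — holds
At the ends of the range:
x = -1000: LHS = |(-1000) - 1| = |-1001| = 1001, RHS = -(-1000) = 1000; 1001 > 1000 — holds
x = 1000: LHS = |1000 - 1| = |999| = 999; 999 > -1000 — holds
Hence LHS − RHS is never zero or negative, i.e. LHS > RHS throughout, so the relation holds for every integer in [-1000, 1000].

No counterexample exists.

Answer: True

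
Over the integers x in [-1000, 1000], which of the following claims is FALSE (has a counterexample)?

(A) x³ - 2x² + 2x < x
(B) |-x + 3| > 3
(A) x = 0: LHS = 0³ - 2·0² + 2·0 = 0; 0 < 0 — FAILS
(B) x = 0: LHS = |-0 + 3| = |3| = 3; 3 > 3 — FAILS

Answer: Both A and B are false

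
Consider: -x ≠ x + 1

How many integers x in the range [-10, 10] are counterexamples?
Track d = LHS − RHS over the integers in [-10, 10]. Equality would need d = 0, but d changes sign only between consecutive integers, jumping over 0:
x = -1: LHS = -(-1) = 1, RHS = (-1) + 1 = 0; 1 ≠ 0 — holds  (d = 1)
x = 0: LHS = -0 = 0, RHS = 0 + 1 = 1; 0 ≠ 1 — holds  (d = -1)
Away from these crossings d keeps a constant sign, and checking every integer in [-10, 10] confirms d ≠ 0 throughout. Hence the two sides are never equal, so the relation holds for every integer in [-10, 10].

No counterexample appears in that range.

Answer: 0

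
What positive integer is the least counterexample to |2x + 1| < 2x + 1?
Testing positive integers:
x = 1: LHS = |2·1 + 1| = |3| = 3, RHS = 2·1 + 1 = 3; 3 < 3 — FAILS  ← smallest positive counterexample

Answer: x = 1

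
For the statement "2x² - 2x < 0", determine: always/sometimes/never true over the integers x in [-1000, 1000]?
Over all integers in [-1000, 1000], LHS − RHS is smallest at x = 0, where it equals 0:
x = 0: LHS = 2·0² - 2·0 = 0; 0 < 0 — FAILS
At the ends of the range:
x = -1000: LHS = 2·(-1000)² - 2·(-1000) = 2002000; 2002000 < 0 — FAILS
x = 1000: LHS = 2·1000² - 2·1000 = 1998000; 1998000 < 0 — FAILS
Hence LHS − RHS is never negative, i.e. LHS ≥ RHS throughout, so the claimed relation (<) fails for every integer in [-1000, 1000].

No integer in the range satisfies it.

Answer: Never true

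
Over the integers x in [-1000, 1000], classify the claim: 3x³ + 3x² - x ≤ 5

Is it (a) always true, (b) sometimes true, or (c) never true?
Holds at x = 0: LHS = 3·0³ + 3·0² - 0 = 0; 0 ≤ 5 — holds
Fails at x = 2: LHS = 3·2³ + 3·2² - 2 = 34; 34 ≤ 5 — FAILS
It is satisfied by some integers in the range but not all.

Answer: Sometimes true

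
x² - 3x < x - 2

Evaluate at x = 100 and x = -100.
x = 100: LHS = 100² - 3·100 = 9700, RHS = 100 - 2 = 98; 9700 < 98 — FAILS
x = -100: LHS = (-100)² - 3·(-100) = 10300, RHS = (-100) - 2 = -102; 10300 < -102 — FAILS

Answer: No, fails for both x = 100 and x = -100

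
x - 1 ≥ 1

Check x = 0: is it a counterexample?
Substitute x = 0 into the relation:
x = 0: LHS = 0 - 1 = -1; -1 ≥ 1 — FAILS

Since the claim fails at x = 0, this value is a counterexample.

Answer: Yes, x = 0 is a counterexample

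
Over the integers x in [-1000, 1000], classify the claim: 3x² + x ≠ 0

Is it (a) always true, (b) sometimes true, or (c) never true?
Holds at x = 1: LHS = 3·1² + 1 = 4; 4 ≠ 0 — holds
Fails at x = 0: LHS = 3·0² + 0 = 0; 0 ≠ 0 — FAILS
It is satisfied by some integers in the range but not all.

Answer: Sometimes true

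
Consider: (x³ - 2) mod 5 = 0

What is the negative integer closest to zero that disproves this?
Testing negative integers from -1 downward:
x = -1: LHS = ((-1)³ - 2) mod 5 = (-3) mod 5 = 2; 2 = 0 — FAILS  ← closest negative counterexample to 0

Answer: x = -1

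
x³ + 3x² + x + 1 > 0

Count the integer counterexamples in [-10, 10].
Counterexamples in [-10, 10]: {-10, -9, -8, -7, -6, -5, -4, -3}.

Counting them gives 8 values.

Answer: 8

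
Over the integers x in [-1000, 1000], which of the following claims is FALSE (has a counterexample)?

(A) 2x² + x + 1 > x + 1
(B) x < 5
(A) x = 0: LHS = 2·0² + 0 + 1 = 1, RHS = 0 + 1 = 1; 1 > 1 — FAILS
(B) x = 5: 5 < 5 — FAILS

Answer: Both A and B are false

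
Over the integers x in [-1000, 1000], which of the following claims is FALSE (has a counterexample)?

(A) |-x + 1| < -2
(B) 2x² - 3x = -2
(A) x = 0: LHS = |-0 + 1| = |1| = 1; 1 < -2 — FAILS
(B) x = 0: LHS = 2·0² - 3·0 = 0; 0 = -2 — FAILS

Answer: Both A and B are false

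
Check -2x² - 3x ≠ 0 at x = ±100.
x = 100: LHS = -2·100² - 3·100 = -20300; -20300 ≠ 0 — holds
x = -100: LHS = -2·(-100)² - 3·(-100) = -19700; -19700 ≠ 0 — holds

Answer: Yes, holds for both x = 100 and x = -100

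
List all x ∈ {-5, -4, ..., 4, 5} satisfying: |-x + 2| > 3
Holds for: {-5, -4, -3, -2}
Fails for: {-1, 0, 1, 2, 3, 4, 5}

Answer: {-5, -4, -3, -2}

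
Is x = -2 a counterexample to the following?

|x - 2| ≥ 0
Substitute x = -2 into the relation:
x = -2: LHS = |(-2) - 2| = |-4| = 4; 4 ≥ 0 — holds

The relation holds at x = -2, so it is not a counterexample.

Answer: No, x = -2 is not a counterexample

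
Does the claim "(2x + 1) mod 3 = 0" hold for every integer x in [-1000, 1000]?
The claim fails at x = 0:
x = 0: LHS = (2·0 + 1) mod 3 = 1 mod 3 = 1; 1 = 0 — FAILS

Because a single integer refutes it, the statement is false.

Answer: False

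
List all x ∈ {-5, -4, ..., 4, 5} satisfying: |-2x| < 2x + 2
Holds for: {0, 1, 2, 3, 4, 5}
Fails for: {-5, -4, -3, -2, -1}

Answer: {0, 1, 2, 3, 4, 5}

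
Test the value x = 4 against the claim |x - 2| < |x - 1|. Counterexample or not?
Substitute x = 4 into the relation:
x = 4: LHS = |4 - 2| = |2| = 2, RHS = |4 - 1| = |3| = 3; 2 < 3 — holds

The claim holds here, so x = 4 is not a counterexample. (A counterexample exists elsewhere, e.g. x = 0.)

Answer: No, x = 4 is not a counterexample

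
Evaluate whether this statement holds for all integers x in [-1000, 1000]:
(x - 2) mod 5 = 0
The claim fails at x = 0:
x = 0: LHS = (0 - 2) mod 5 = (-2) mod 5 = 3; 3 = 0 — FAILS

Because a single integer refutes it, the statement is false.

Answer: False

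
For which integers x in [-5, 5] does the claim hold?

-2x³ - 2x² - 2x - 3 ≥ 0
Holds for: {-5, -4, -3, -2}
Fails for: {-1, 0, 1, 2, 3, 4, 5}

Answer: {-5, -4, -3, -2}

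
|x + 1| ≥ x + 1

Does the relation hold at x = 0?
x = 0: LHS = |0 + 1| = |1| = 1, RHS = 0 + 1 = 1; 1 ≥ 1 — holds

The relation is satisfied at x = 0.

Answer: Yes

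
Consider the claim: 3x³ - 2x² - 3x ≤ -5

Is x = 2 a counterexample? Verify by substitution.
Substitute x = 2 into the relation:
x = 2: LHS = 3·2³ - 2·2² - 3·2 = 10; 10 ≤ -5 — FAILS

Since the claim fails at x = 2, this value is a counterexample.

Answer: Yes, x = 2 is a counterexample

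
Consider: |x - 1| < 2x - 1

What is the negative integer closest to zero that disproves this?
Testing negative integers from -1 downward:
x = -1: LHS = |(-1) - 1| = |-2| = 2, RHS = 2·(-1) - 1 = -3; 2 < -3 — FAILS  ← closest negative counterexample to 0

Answer: x = -1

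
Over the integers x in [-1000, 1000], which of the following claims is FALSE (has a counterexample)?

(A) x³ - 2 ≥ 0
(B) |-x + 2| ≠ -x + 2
(A) x = 0: LHS = 0³ - 2 = -2; -2 ≥ 0 — FAILS
(B) x = 0: LHS = |-0 + 2| = |2| = 2, RHS = -0 + 2 = 2; 2 ≠ 2 — FAILS

Answer: Both A and B are false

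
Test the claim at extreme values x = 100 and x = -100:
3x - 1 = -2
x = 100: LHS = 3·100 - 1 = 299; 299 = -2 — FAILS
x = -100: LHS = 3·(-100) - 1 = -301; -301 = -2 — FAILS

Answer: No, fails for both x = 100 and x = -100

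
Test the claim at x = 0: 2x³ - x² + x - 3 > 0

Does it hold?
x = 0: LHS = 2·0³ - 0² + 0 - 3 = -3; -3 > 0 — FAILS

The relation fails at x = 0, so x = 0 is a counterexample.

Answer: No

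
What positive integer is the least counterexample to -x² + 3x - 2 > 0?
Testing positive integers:
x = 1: LHS = -1² + 3·1 - 2 = 0; 0 > 0 — FAILS  ← smallest positive counterexample

Answer: x = 1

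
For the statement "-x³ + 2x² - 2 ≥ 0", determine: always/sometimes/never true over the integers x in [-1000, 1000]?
Holds at x = -1: LHS = -(-1)³ + 2·(-1)² - 2 = 1; 1 ≥ 0 — holds
Fails at x = 0: LHS = -0³ + 2·0² - 2 = -2; -2 ≥ 0 — FAILS
It is satisfied by some integers in the range but not all.

Answer: Sometimes true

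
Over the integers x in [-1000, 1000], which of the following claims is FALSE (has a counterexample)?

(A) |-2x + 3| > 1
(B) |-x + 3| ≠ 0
(A) x = 1: LHS = |-2·1 + 3| = |1| = 1; 1 > 1 — FAILS
(B) x = 3: LHS = |-3 + 3| = |0| = 0; 0 ≠ 0 — FAILS

Answer: Both A and B are false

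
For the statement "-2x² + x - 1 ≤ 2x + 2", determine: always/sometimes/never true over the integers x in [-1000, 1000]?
Over all integers in [-1000, 1000], LHS − RHS is largest at x = 0, where it equals -3:
x = 0: LHS = -2·0² + 0 - 1 = -1, RHS = 2·0 + 2 = 2; -1 ≤ 2 — holds
At the ends of the range:
x = -1000: LHS = -2·(-1000)² + (-1000) - 1 = -2001001, RHS = 2·(-1000) + 2 = -1998; -2001001 ≤ -1998 — holds
x = 1000: LHS = -2·1000² + 1000 - 1 = -1999001, RHS = 2·1000 + 2 = 2002; -1999001 ≤ 2002 — holds
Hence LHS − RHS is never positive, i.e. LHS ≤ RHS throughout, so the relation holds for every integer in [-1000, 1000].

No counterexample exists.

Answer: Always true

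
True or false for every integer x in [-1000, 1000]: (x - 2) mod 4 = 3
The claim fails at x = 0:
x = 0: LHS = (0 - 2) mod 4 = (-2) mod 4 = 2; 2 = 3 — FAILS

Because a single integer refutes it, the statement is false.

Answer: False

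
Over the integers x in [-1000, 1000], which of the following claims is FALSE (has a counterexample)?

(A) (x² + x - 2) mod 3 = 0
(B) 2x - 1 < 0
(A) x = 0: LHS = (0² + 0 - 2) mod 3 = (-2) mod 3 = 1; 1 = 0 — FAILS
(B) x = 1: LHS = 2·1 - 1 = 1; 1 < 0 — FAILS

Answer: Both A and B are false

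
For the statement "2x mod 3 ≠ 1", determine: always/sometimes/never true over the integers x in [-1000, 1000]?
Holds at x = 0: LHS = (2·0) mod 3 = 0 mod 3 = 0; 0 ≠ 1 — holds
Fails at x = -1: LHS = (2·(-1)) mod 3 = (-2) mod 3 = 1; 1 ≠ 1 — FAILS
It is satisfied by some integers in the range but not all.

Answer: Sometimes true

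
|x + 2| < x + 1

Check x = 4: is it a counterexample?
Substitute x = 4 into the relation:
x = 4: LHS = |4 + 2| = |6| = 6, RHS = 4 + 1 = 5; 6 < 5 — FAILS

Since the claim fails at x = 4, this value is a counterexample.

Answer: Yes, x = 4 is a counterexample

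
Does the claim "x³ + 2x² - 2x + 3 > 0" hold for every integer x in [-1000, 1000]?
The claim fails at x = -3:
x = -3: LHS = (-3)³ + 2·(-3)² - 2·(-3) + 3 = 0; 0 > 0 — FAILS

Because a single integer refutes it, the statement is false.

Answer: False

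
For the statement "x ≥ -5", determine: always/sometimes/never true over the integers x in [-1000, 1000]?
Holds at x = 0: 0 ≥ -5 — holds
Fails at x = -6: -6 ≥ -5 — FAILS
It is satisfied by some integers in the range but not all.

Answer: Sometimes true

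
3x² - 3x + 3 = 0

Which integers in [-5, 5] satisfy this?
Over all integers in [-5, 5], LHS − RHS is always positive; it is smallest at x = 0, where it equals 3:
x = 0: LHS = 3·0² - 3·0 + 3 = 3; 3 = 0 — FAILS
At the ends of the range:
x = -5: LHS = 3·(-5)² - 3·(-5) + 3 = 93; 93 = 0 — FAILS
x = 5: LHS = 3·5² - 3·5 + 3 = 63; 63 = 0 — FAILS
Hence LHS − RHS is never 0, i.e. the two sides are never equal, so the claimed relation (=) fails for every integer in [-5, 5].

Answer: None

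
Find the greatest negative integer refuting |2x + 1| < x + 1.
Testing negative integers from -1 downward:
x = -1: LHS = |2·(-1) + 1| = |-1| = 1, RHS = (-1) + 1 = 0; 1 < 0 — FAILS  ← closest negative counterexample to 0

Answer: x = -1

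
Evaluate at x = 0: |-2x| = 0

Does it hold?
x = 0: LHS = |-2·0| = |0| = 0; 0 = 0 — holds

The relation is satisfied at x = 0.

Answer: Yes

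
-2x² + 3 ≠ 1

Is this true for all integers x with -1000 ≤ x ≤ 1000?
The claim fails at x = 1:
x = 1: LHS = -2·1² + 3 = 1; 1 ≠ 1 — FAILS

Because a single integer refutes it, the statement is false.

Answer: False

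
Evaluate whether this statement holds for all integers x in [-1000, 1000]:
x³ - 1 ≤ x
The claim fails at x = 2:
x = 2: LHS = 2³ - 1 = 7; 7 ≤ 2 — FAILS

Because a single integer refutes it, the statement is false.

Answer: False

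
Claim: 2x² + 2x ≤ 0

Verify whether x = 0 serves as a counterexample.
Substitute x = 0 into the relation:
x = 0: LHS = 2·0² + 2·0 = 0; 0 ≤ 0 — holds

The claim holds here, so x = 0 is not a counterexample. (A counterexample exists elsewhere, e.g. x = 1.)

Answer: No, x = 0 is not a counterexample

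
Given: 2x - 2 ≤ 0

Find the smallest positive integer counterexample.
Testing positive integers:
x = 1: LHS = 2·1 - 2 = 0; 0 ≤ 0 — holds
x = 2: LHS = 2·2 - 2 = 2; 2 ≤ 0 — FAILS  ← smallest positive counterexample

Answer: x = 2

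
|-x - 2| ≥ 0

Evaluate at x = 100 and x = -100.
x = 100: LHS = |-100 - 2| = |-102| = 102; 102 ≥ 0 — holds
x = -100: LHS = |-(-100) - 2| = |98| = 98; 98 ≥ 0 — holds

Answer: Yes, holds for both x = 100 and x = -100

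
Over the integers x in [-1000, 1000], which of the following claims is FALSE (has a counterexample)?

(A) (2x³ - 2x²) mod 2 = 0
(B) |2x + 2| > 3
(A) For a polynomial with integer coefficients, its value mod 2 depends only on x mod 2, so it suffices to check one representative of each residue class, x = 0, 1:
x = 0: LHS = (2·0³ - 2·0²) mod 2 = 0 mod 2 = 0; 0 = 0 — holds
x = 1: LHS = (2·1³ - 2·1²) mod 2 = 0 mod 2 = 0; 0 = 0 — holds
The relation holds in every residue class, so the relation holds for every integer in [-1000, 1000].

(B) x = 0: LHS = |2·0 + 2| = |2| = 2; 2 > 3 — FAILS

Only (B) has a counterexample.

Answer: B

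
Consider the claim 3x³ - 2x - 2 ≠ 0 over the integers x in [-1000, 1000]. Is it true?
Track d = LHS − RHS over the integers in [-1000, 1000]. Equality would need d = 0, but d changes sign only between consecutive integers, jumping over 0:
x = 1: LHS = 3·1³ - 2·1 - 2 = -1; -1 ≠ 0 — holds  (d = -1)
x = 2: LHS = 3·2³ - 2·2 - 2 = 18; 18 ≠ 0 — holds  (d = 18)
Away from these crossings d keeps a constant sign, and checking every integer in [-1000, 1000] confirms d ≠ 0 throughout. Hence the two sides are never equal, so the relation holds for every integer in [-1000, 1000].

No counterexample exists.

Answer: True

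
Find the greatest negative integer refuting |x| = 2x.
Testing negative integers from -1 downward:
x = -1: LHS = |-1| = 1, RHS = 2·(-1) = -2; 1 = -2 — FAILS  ← closest negative counterexample to 0

Answer: x = -1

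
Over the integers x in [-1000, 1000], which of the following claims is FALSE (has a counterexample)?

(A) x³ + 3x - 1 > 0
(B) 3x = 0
(A) x = 0: LHS = 0³ + 3·0 - 1 = -1; -1 > 0 — FAILS
(B) x = 1: LHS = 3·1 = 3; 3 = 0 — FAILS

Answer: Both A and B are false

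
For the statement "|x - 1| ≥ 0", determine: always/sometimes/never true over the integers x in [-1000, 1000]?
An absolute value is never negative, so the left side is ≥ 0 for every x, while the right side is 0. Tightest case in [-1000, 1000] is x = 1:
x = 1: LHS = |1 - 1| = |0| = 0; 0 ≥ 0 — holds
Hence LHS − RHS is never negative, i.e. LHS ≥ RHS throughout, so the relation holds for every integer in [-1000, 1000].

No counterexample exists.

Answer: Always true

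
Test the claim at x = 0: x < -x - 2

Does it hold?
x = 0: RHS = -0 - 2 = -2; 0 < -2 — FAILS

The relation fails at x = 0, so x = 0 is a counterexample.

Answer: No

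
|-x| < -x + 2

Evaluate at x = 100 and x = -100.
x = 100: LHS = |-100| = 100, RHS = -100 + 2 = -98; 100 < -98 — FAILS
x = -100: LHS = |-(-100)| = |100| = 100, RHS = -(-100) + 2 = 102; 100 < 102 — holds

Answer: Partially: fails for x = 100, holds for x = -100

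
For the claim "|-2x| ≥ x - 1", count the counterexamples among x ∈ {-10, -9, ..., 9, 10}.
Over all integers in [-10, 10], LHS − RHS is smallest at x = 0, where it equals 1:
x = 0: LHS = |-2·0| = |0| = 0, RHS = 0 - 1 = -1; 0 ≥ -1 — holds
At the ends of the range:
x = -10: LHS = |-2·(-10)| = |20| = 20, RHS = (-10) - 1 = -11; 20 ≥ -11 — holds
x = 10: LHS = |-2·10| = |-20| = 20, RHS = 10 - 1 = 9; 20 ≥ 9 — holds
Hence LHS − RHS is never negative, i.e. LHS ≥ RHS throughout, so the relation holds for every integer in [-10, 10].

No counterexample appears in that range.

Answer: 0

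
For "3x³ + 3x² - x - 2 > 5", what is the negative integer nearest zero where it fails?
Testing negative integers from -1 downward:
x = -1: LHS = 3·(-1)³ + 3·(-1)² - (-1) - 2 = -1; -1 > 5 — FAILS  ← closest negative counterexample to 0

Answer: x = -1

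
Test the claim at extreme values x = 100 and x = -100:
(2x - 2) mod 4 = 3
x = 100: LHS = (2·100 - 2) mod 4 = 198 mod 4 = 2; 2 = 3 — FAILS
x = -100: LHS = (2·(-100) - 2) mod 4 = (-202) mod 4 = 2; 2 = 3 — FAILS

Answer: No, fails for both x = 100 and x = -100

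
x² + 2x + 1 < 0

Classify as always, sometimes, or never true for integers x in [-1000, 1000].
Over all integers in [-1000, 1000], LHS − RHS is smallest at x = -1, where it equals 0:
x = -1: LHS = (-1)² + 2·(-1) + 1 = 0; 0 < 0 — FAILS
At the ends of the range:
x = -1000: LHS = (-1000)² + 2·(-1000) + 1 = 998001; 998001 < 0 — FAILS
x = 1000: LHS = 1000² + 2·1000 + 1 = 1002001; 1002001 < 0 — FAILS
Hence LHS − RHS is never negative, i.e. LHS ≥ RHS throughout, so the claimed relation (<) fails for every integer in [-1000, 1000].

No integer in the range satisfies it.

Answer: Never true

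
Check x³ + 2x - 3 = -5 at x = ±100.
x = 100: LHS = 100³ + 2·100 - 3 = 1000197; 1000197 = -5 — FAILS
x = -100: LHS = (-100)³ + 2·(-100) - 3 = -1000203; -1000203 = -5 — FAILS

Answer: No, fails for both x = 100 and x = -100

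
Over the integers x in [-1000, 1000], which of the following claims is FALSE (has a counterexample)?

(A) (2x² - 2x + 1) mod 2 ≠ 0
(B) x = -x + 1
(A) For a polynomial with integer coefficients, its value mod 2 depends only on x mod 2, so it suffices to check one representative of each residue class, x = 0, 1:
x = 0: LHS = (2·0² - 2·0 + 1) mod 2 = 1 mod 2 = 1; 1 ≠ 0 — holds
x = 1: LHS = (2·1² - 2·1 + 1) mod 2 = 1 mod 2 = 1; 1 ≠ 0 — holds
The relation holds in every residue class, so the relation holds for every integer in [-1000, 1000].

(B) x = 0: RHS = -0 + 1 = 1; 0 = 1 — FAILS

Only (B) has a counterexample.

Answer: B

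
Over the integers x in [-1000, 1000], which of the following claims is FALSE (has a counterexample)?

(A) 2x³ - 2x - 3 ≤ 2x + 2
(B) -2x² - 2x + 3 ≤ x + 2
(A) x = 2: LHS = 2·2³ - 2·2 - 3 = 9, RHS = 2·2 + 2 = 6; 9 ≤ 6 — FAILS
(B) x = 0: LHS = -2·0² - 2·0 + 3 = 3, RHS = 0 + 2 = 2; 3 ≤ 2 — FAILS

Answer: Both A and B are false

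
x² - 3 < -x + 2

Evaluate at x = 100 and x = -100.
x = 100: LHS = 100² - 3 = 9997, RHS = -100 + 2 = -98; 9997 < -98 — FAILS
x = -100: LHS = (-100)² - 3 = 9997, RHS = -(-100) + 2 = 102; 9997 < 102 — FAILS

Answer: No, fails for both x = 100 and x = -100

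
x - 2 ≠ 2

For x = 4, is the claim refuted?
Substitute x = 4 into the relation:
x = 4: LHS = 4 - 2 = 2; 2 ≠ 2 — FAILS

Since the claim fails at x = 4, this value is a counterexample.

Answer: Yes, x = 4 is a counterexample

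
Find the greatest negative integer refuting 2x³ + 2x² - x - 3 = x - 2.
Testing negative integers from -1 downward:
x = -1: LHS = 2·(-1)³ + 2·(-1)² - (-1) - 3 = -2, RHS = (-1) - 2 = -3; -2 = -3 — FAILS  ← closest negative counterexample to 0

Answer: x = -1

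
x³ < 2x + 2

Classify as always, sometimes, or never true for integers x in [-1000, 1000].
Holds at x = 0: LHS = 0³ = 0, RHS = 2·0 + 2 = 2; 0 < 2 — holds
Fails at x = 2: LHS = 2³ = 8, RHS = 2·2 + 2 = 6; 8 < 6 — FAILS
It is satisfied by some integers in the range but not all.

Answer: Sometimes true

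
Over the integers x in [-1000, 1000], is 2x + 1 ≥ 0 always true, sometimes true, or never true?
Holds at x = 0: LHS = 2·0 + 1 = 1; 1 ≥ 0 — holds
Fails at x = -1: LHS = 2·(-1) + 1 = -1; -1 ≥ 0 — FAILS
It is satisfied by some integers in the range but not all.

Answer: Sometimes true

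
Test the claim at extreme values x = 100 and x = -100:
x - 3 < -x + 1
x = 100: LHS = 100 - 3 = 97, RHS = -100 + 1 = -99; 97 < -99 — FAILS
x = -100: LHS = (-100) - 3 = -103, RHS = -(-100) + 1 = 101; -103 < 101 — holds

Answer: Partially: fails for x = 100, holds for x = -100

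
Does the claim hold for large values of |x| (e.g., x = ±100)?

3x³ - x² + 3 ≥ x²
x = 100: LHS = 3·100³ - 100² + 3 = 2990003, RHS = 100² = 10000; 2990003 ≥ 10000 — holds
x = -100: LHS = 3·(-100)³ - (-100)² + 3 = -3009997, RHS = (-100)² = 10000; -3009997 ≥ 10000 — FAILS

Answer: Partially: holds for x = 100, fails for x = -100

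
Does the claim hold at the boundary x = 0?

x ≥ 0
x = 0: 0 ≥ 0 — holds

The relation is satisfied at x = 0.

Answer: Yes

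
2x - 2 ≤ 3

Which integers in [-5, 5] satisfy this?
Holds for: {-5, -4, -3, -2, -1, 0, 1, 2}
Fails for: {3, 4, 5}

Answer: {-5, -4, -3, -2, -1, 0, 1, 2}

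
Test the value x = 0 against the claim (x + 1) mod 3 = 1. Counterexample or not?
Substitute x = 0 into the relation:
x = 0: LHS = (0 + 1) mod 3 = 1 mod 3 = 1; 1 = 1 — holds

The claim holds here, so x = 0 is not a counterexample. (A counterexample exists elsewhere, e.g. x = 1.)

Answer: No, x = 0 is not a counterexample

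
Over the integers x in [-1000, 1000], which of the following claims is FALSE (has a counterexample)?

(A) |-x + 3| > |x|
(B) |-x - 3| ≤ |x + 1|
(A) x = 2: LHS = |-2 + 3| = |1| = 1, RHS = |2| = 2; 1 > 2 — FAILS
(B) x = 0: LHS = |-0 - 3| = |-3| = 3, RHS = |0 + 1| = |1| = 1; 3 ≤ 1 — FAILS

Answer: Both A and B are false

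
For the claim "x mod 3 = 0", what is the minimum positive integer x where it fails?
Testing positive integers:
x = 1: LHS = 1 mod 3 = 1; 1 = 0 — FAILS  ← smallest positive counterexample

Answer: x = 1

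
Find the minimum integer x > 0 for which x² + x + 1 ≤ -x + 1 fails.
Testing positive integers:
x = 1: LHS = 1² + 1 + 1 = 3, RHS = -1 + 1 = 0; 3 ≤ 0 — FAILS  ← smallest positive counterexample

Answer: x = 1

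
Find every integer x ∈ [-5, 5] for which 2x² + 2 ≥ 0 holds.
Over all integers in [-5, 5], LHS − RHS is smallest at x = 0, where it equals 2:
x = 0: LHS = 2·0² + 2 = 2; 2 ≥ 0 — holds
At the ends of the range:
x = -5: LHS = 2·(-5)² + 2 = 52; 52 ≥ 0 — holds
x = 5: LHS = 2·5² + 2 = 52; 52 ≥ 0 — holds
Hence LHS − RHS is never negative, i.e. LHS ≥ RHS throughout, so the relation holds for every integer in [-5, 5].

Answer: All integers in [-5, 5]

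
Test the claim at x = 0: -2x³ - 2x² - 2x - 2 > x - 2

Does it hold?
x = 0: LHS = -2·0³ - 2·0² - 2·0 - 2 = -2, RHS = 0 - 2 = -2; -2 > -2 — FAILS

The relation fails at x = 0, so x = 0 is a counterexample.

Answer: No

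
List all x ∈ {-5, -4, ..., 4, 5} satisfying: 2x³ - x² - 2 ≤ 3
Holds for: {-5, -4, -3, -2, -1, 0, 1}
Fails for: {2, 3, 4, 5}

Answer: {-5, -4, -3, -2, -1, 0, 1}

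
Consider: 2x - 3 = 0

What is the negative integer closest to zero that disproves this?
Testing negative integers from -1 downward:
x = -1: LHS = 2·(-1) - 3 = -5; -5 = 0 — FAILS  ← closest negative counterexample to 0

Answer: x = -1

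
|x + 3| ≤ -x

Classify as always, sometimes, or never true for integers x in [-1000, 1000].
Holds at x = -2: LHS = |(-2) + 3| = |1| = 1, RHS = -(-2) = 2; 1 ≤ 2 — holds
Fails at x = 0: LHS = |0 + 3| = |3| = 3, RHS = -0 = 0; 3 ≤ 0 — FAILS
It is satisfied by some integers in the range but not all.

Answer: Sometimes true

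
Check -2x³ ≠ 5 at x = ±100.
x = 100: LHS = -2·100³ = -2000000; -2000000 ≠ 5 — holds
x = -100: LHS = -2·(-100)³ = 2000000; 2000000 ≠ 5 — holds

Answer: Yes, holds for both x = 100 and x = -100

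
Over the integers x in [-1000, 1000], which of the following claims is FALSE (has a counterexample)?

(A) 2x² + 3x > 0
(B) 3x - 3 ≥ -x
(A) x = 0: LHS = 2·0² + 3·0 = 0; 0 > 0 — FAILS
(B) x = 0: LHS = 3·0 - 3 = -3, RHS = -0 = 0; -3 ≥ 0 — FAILS

Answer: Both A and B are false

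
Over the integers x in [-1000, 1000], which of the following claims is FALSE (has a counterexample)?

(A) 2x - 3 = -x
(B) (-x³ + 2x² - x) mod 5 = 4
(A) x = 0: LHS = 2·0 - 3 = -3, RHS = -0 = 0; -3 = 0 — FAILS
(B) x = 0: LHS = (-0³ + 2·0² - 0) mod 5 = 0 mod 5 = 0; 0 = 4 — FAILS

Answer: Both A and B are false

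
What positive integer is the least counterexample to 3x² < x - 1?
Testing positive integers:
x = 1: LHS = 3·1² = 3, RHS = 1 - 1 = 0; 3 < 0 — FAILS  ← smallest positive counterexample

Answer: x = 1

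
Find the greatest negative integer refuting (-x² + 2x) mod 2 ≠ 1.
Testing negative integers from -1 downward:
x = -1: LHS = (-(-1)² + 2·(-1)) mod 2 = (-3) mod 2 = 1; 1 ≠ 1 — FAILS  ← closest negative counterexample to 0

Answer: x = -1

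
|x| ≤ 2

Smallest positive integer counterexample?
Testing positive integers:
x = 1: LHS = |1| = 1; 1 ≤ 2 — holds
x = 2: LHS = |2| = 2; 2 ≤ 2 — holds
x = 3: LHS = |3| = 3; 3 ≤ 2 — FAILS  ← smallest positive counterexample

Answer: x = 3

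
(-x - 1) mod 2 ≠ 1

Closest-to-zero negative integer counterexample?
Testing negative integers from -1 downward:
x = -1: LHS = (-(-1) - 1) mod 2 = 0 mod 2 = 0; 0 ≠ 1 — holds
x = -2: LHS = (-(-2) - 1) mod 2 = 1 mod 2 = 1; 1 ≠ 1 — FAILS  ← closest negative counterexample to 0

Answer: x = -2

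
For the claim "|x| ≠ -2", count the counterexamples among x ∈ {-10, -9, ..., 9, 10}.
An absolute value is never negative, so the left side is ≥ 0 for every x, while the right side is -2. Tightest case in [-10, 10] is x = 0:
x = 0: LHS = |0| = 0; 0 ≠ -2 — holds
Hence LHS − RHS is never 0, i.e. the two sides are never equal, so the relation holds for every integer in [-10, 10].

No counterexample appears in that range.

Answer: 0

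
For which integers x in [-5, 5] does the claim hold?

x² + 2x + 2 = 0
Over all integers in [-5, 5], LHS − RHS is always positive; it is smallest at x = -1, where it equals 1:
x = -1: LHS = (-1)² + 2·(-1) + 2 = 1; 1 = 0 — FAILS
At the ends of the range:
x = -5: LHS = (-5)² + 2·(-5) + 2 = 17; 17 = 0 — FAILS
x = 5: LHS = 5² + 2·5 + 2 = 37; 37 = 0 — FAILS
Hence LHS − RHS is never 0, i.e. the two sides are never equal, so the claimed relation (=) fails for every integer in [-5, 5].

Answer: None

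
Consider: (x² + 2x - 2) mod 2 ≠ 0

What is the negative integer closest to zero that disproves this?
Testing negative integers from -1 downward:
x = -1: LHS = ((-1)² + 2·(-1) - 2) mod 2 = (-3) mod 2 = 1; 1 ≠ 0 — holds
x = -2: LHS = ((-2)² + 2·(-2) - 2) mod 2 = (-2) mod 2 = 0; 0 ≠ 0 — FAILS  ← closest negative counterexample to 0

Answer: x = -2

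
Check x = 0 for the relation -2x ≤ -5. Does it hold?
x = 0: LHS = -2·0 = 0; 0 ≤ -5 — FAILS

The relation fails at x = 0, so x = 0 is a counterexample.

Answer: No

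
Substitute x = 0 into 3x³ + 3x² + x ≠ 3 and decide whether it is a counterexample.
Substitute x = 0 into the relation:
x = 0: LHS = 3·0³ + 3·0² + 0 = 0; 0 ≠ 3 — holds

The relation holds at x = 0, so it is not a counterexample.

Answer: No, x = 0 is not a counterexample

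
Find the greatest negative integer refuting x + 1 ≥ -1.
Testing negative integers from -1 downward:
x = -1: LHS = (-1) + 1 = 0; 0 ≥ -1 — holds
x = -2: LHS = (-2) + 1 = -1; -1 ≥ -1 — holds
x = -3: LHS = (-3) + 1 = -2; -2 ≥ -1 — FAILS  ← closest negative counterexample to 0

Answer: x = -3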